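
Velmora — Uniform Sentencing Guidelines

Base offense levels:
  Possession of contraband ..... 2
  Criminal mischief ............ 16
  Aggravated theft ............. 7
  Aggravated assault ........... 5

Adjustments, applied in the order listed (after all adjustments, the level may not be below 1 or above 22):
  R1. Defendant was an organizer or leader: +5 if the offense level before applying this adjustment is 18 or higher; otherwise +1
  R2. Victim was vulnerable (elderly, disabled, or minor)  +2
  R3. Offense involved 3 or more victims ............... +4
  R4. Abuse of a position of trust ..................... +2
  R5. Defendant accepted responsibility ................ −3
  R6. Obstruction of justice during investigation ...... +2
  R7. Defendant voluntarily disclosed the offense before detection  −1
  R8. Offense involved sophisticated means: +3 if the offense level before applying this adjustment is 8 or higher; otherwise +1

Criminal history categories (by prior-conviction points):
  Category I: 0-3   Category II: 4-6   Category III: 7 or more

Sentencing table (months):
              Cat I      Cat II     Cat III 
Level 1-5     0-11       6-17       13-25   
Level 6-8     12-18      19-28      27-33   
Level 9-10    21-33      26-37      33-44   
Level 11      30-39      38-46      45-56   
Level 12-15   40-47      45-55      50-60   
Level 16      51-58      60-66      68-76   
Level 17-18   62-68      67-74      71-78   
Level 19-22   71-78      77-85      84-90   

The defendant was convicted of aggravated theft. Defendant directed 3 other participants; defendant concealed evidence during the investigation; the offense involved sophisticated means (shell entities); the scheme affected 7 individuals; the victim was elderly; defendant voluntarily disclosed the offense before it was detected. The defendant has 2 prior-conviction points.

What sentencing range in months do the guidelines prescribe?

62-68 months

Base offense level for aggravated theft: 7.
R1 applies (level before this adjustment is 7 < 18, so +1): 7 + 1 = 8.
R2 applies: 8 + 2 = 10.
R3 applies: 10 + 4 = 14.
R5 does not apply.
R6 applies: 14 + 2 = 16.
R7 applies: 16 − 1 = 15.
R8 applies (level before this adjustment is 15 ≥ 8, so +3): 15 + 3 = 18.
Final offense level: 18.
Criminal history: 2 prior points → Category I (0-3).
Level 18 falls in the 17-18 band.
Grid: Level 17-18 × Category I = 62-68 months.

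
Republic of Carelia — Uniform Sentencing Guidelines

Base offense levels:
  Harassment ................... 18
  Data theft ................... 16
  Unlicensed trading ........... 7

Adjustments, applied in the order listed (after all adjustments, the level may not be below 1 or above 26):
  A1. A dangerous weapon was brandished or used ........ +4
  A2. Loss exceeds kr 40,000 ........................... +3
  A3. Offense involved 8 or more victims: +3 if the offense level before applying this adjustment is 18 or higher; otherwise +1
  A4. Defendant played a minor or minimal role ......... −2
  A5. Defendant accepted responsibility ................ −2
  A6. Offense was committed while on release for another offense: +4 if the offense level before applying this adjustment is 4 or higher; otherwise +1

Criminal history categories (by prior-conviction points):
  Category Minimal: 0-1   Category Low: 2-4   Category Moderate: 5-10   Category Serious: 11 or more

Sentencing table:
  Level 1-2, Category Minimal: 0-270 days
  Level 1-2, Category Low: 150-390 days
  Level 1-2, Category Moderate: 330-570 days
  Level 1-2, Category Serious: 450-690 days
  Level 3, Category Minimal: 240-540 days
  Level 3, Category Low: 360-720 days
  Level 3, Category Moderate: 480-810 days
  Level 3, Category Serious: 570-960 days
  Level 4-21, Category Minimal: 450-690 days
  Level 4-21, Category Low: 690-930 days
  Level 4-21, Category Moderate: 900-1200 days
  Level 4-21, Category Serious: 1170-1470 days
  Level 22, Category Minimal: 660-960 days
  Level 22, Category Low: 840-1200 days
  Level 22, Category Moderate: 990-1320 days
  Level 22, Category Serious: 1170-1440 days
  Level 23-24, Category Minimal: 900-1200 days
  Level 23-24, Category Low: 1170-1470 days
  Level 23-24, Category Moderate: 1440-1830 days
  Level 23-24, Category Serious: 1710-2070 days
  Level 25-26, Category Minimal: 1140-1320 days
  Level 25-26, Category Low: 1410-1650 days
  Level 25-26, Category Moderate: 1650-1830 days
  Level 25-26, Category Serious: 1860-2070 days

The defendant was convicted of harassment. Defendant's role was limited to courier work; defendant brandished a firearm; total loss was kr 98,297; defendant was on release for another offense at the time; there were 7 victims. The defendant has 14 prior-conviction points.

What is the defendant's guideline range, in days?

1860-2070 days

Base offense level for harassment: 18.
A1 applies: 18 + 4 = 22.
A2 applies: 22 + 3 = 25.
A4 applies: 25 − 2 = 23.
A6 applies (level before this adjustment is 23 ≥ 4, so +4): 23 + 4 = 27.
Level 27 exceeds the maximum of 26; capped at 26.
Final offense level: 26.
Criminal history: 14 prior points → Category Serious (11+).
Level 26 falls in the 25-26 band.
Grid: Level 25-26 × Category Serious = 1860-2070 days.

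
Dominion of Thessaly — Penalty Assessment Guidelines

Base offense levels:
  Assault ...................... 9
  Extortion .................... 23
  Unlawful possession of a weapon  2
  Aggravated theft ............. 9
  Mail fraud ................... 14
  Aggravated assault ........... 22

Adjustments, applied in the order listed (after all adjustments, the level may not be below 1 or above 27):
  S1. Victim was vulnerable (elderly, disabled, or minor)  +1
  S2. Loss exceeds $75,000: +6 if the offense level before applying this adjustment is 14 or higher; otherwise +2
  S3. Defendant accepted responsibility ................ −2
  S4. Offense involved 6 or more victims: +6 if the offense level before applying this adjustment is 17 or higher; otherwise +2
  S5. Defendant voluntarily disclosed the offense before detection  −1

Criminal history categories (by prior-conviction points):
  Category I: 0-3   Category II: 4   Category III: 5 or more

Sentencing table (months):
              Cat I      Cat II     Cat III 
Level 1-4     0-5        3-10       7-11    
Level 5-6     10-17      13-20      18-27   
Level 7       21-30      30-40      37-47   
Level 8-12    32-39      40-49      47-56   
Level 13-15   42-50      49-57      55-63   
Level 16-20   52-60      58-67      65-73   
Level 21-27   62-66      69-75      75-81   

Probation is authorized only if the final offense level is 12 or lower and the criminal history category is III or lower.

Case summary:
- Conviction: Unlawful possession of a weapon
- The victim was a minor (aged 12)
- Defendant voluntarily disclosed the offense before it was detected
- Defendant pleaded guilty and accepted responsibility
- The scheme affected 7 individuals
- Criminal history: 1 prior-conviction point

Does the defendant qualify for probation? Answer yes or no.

Yes

Base offense level for unlawful possession of a weapon: 2.
S1 applies: 2 + 1 = 3.
S3 applies: 3 − 2 = 1.
S4 applies (level before this adjustment is 1 < 17, so +2): 1 + 2 = 3.
S5 applies: 3 − 1 = 2.
Final offense level: 2.
Criminal history: 1 prior point → Category I (0-3).
Level 2 falls in the 1-4 band.
Grid: Level 1-4 × Category I = 0-5 months.
Probation check: level 2 ≤ 12 and category I ≤ III → eligible.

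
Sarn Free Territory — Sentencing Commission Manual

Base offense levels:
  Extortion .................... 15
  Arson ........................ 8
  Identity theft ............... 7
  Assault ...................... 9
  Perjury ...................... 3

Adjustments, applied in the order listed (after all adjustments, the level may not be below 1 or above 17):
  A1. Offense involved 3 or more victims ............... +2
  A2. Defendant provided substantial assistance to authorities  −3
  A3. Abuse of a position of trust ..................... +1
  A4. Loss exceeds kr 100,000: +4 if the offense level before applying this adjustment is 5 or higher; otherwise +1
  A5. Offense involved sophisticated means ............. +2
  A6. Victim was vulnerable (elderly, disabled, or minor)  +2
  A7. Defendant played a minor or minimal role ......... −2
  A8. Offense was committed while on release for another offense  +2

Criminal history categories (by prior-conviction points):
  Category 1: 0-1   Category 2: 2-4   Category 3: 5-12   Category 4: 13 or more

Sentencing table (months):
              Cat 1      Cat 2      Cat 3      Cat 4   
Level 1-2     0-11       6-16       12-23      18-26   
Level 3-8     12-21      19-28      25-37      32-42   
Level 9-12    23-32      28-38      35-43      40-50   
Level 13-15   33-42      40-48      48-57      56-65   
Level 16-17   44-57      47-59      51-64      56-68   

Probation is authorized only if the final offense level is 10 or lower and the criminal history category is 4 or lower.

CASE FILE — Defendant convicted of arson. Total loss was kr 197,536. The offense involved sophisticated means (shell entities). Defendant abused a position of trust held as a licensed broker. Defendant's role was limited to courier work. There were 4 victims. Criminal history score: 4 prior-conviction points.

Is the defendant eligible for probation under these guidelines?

Base offense level for arson: 8.
A1 applies: 8 + 2 = 10.
A2 does not apply.
A3 applies: 10 + 1 = 11.
A4 applies (level before this adjustment is 11 ≥ 5, so +4): 11 + 4 = 15.
A5 applies: 15 + 2 = 17.
A6 does not apply.
A7 applies: 17 − 2 = 15.
Final offense level: 15.
Criminal history: 4 prior points → Category 2 (2-4).
Level 15 falls in the 13-15 band.
Grid: Level 13-15 × Category 2 = 40-48 months.
Probation check: level 15 > 10 and category 2 ≤ 4 → not eligible.

No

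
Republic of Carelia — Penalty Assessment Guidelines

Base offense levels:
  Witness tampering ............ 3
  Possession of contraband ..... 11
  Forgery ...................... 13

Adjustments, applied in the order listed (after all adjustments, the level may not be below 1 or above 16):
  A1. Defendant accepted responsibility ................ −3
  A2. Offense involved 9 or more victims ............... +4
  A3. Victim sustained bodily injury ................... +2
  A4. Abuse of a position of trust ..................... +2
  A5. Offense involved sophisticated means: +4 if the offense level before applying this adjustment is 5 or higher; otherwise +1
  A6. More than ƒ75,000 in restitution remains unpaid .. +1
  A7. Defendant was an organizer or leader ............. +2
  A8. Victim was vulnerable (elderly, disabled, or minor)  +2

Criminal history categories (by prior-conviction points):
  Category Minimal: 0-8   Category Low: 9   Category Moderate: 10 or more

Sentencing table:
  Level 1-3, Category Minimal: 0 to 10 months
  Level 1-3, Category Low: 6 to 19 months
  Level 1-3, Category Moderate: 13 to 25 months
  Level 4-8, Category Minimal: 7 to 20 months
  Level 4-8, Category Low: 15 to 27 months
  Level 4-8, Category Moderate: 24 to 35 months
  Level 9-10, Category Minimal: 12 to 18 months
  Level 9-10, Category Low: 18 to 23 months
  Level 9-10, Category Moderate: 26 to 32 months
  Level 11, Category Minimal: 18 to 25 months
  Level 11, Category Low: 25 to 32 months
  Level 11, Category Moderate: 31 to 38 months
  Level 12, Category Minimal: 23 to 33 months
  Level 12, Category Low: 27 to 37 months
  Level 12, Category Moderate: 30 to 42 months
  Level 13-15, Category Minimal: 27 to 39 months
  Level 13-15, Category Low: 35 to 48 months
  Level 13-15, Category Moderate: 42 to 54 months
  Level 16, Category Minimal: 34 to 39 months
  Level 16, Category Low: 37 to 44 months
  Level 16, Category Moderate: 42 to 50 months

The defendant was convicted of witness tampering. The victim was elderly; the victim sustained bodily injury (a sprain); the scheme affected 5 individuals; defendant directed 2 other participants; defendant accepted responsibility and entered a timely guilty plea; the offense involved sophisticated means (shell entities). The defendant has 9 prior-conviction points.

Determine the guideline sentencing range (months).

15-27 months

Base offense level for witness tampering: 3.
A1 applies: 3 − 3 = 0.
A3 applies: 0 + 2 = 2.
A5 applies (level before this adjustment is 2 < 5, so +1): 2 + 1 = 3.
A7 applies: 3 + 2 = 5.
A8 applies: 5 + 2 = 7.
Final offense level: 7.
Criminal history: 9 prior points → Category Low (9).
Level 7 falls in the 4-8 band.
Grid: Level 4-8 × Category Low = 15-27 months.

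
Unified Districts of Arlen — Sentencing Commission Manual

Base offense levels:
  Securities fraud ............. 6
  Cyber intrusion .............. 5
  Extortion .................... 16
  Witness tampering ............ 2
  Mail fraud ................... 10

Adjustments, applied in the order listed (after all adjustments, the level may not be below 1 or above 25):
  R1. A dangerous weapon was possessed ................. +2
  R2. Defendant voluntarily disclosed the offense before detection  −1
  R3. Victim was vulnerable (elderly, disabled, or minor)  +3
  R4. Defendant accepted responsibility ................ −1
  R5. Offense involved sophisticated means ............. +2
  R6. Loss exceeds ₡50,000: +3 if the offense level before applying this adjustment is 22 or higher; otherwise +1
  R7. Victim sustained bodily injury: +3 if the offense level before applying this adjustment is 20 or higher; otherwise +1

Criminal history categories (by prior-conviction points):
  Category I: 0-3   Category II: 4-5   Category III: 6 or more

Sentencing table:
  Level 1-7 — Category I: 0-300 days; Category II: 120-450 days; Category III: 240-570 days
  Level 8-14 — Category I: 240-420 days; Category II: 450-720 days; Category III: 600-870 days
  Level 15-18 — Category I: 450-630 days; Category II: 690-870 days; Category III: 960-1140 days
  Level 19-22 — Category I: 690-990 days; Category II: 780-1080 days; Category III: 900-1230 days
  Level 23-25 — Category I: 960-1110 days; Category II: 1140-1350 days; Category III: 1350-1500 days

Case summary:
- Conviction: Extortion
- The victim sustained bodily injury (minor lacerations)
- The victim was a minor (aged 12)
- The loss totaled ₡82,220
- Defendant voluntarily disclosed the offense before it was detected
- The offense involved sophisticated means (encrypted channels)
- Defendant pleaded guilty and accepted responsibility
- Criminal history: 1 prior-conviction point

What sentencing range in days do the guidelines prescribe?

Base offense level for extortion: 16.
R1 does not apply.
R2 applies: 16 − 1 = 15.
R3 applies: 15 + 3 = 18.
R4 applies: 18 − 1 = 17.
R5 applies: 17 + 2 = 19.
R6 applies (level before this adjustment is 19 < 22, so +1): 19 + 1 = 20.
R7 applies (level before this adjustment is 20 ≥ 20, so +3): 20 + 3 = 23.
Final offense level: 23.
Criminal history: 1 prior point → Category I (0-3).
Level 23 falls in the 23-25 band.
Grid: Level 23-25 × Category I = 960-1110 days.

960-1110 days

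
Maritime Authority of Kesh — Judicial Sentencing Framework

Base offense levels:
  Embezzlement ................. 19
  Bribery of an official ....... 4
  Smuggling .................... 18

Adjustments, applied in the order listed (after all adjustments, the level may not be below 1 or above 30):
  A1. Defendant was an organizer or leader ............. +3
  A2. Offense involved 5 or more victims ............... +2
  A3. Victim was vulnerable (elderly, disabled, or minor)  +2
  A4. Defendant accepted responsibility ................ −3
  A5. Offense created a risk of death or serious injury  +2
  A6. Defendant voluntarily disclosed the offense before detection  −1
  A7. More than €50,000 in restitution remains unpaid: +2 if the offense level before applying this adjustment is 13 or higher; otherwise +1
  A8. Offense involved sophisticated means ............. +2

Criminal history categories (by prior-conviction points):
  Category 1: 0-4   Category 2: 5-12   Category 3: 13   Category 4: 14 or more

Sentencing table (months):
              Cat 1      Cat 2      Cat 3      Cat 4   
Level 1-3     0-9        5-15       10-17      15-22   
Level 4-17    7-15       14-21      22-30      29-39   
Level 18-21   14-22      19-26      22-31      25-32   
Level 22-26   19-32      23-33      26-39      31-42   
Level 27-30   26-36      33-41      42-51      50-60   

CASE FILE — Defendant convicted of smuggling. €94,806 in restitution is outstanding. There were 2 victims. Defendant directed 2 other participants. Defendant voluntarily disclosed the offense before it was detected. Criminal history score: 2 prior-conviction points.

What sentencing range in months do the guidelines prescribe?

Base offense level for smuggling: 18.
A1 applies: 18 + 3 = 21.
A2 does not apply.
A3 does not apply.
A4 does not apply.
A5 does not apply.
A6 applies: 21 − 1 = 20.
A7 applies (level before this adjustment is 20 ≥ 13, so +2): 20 + 2 = 22.
Final offense level: 22.
Criminal history: 2 prior points → Category 1 (0-4).
Level 22 falls in the 22-26 band.
Grid: Level 22-26 × Category 1 = 19-32 months.

19-32 months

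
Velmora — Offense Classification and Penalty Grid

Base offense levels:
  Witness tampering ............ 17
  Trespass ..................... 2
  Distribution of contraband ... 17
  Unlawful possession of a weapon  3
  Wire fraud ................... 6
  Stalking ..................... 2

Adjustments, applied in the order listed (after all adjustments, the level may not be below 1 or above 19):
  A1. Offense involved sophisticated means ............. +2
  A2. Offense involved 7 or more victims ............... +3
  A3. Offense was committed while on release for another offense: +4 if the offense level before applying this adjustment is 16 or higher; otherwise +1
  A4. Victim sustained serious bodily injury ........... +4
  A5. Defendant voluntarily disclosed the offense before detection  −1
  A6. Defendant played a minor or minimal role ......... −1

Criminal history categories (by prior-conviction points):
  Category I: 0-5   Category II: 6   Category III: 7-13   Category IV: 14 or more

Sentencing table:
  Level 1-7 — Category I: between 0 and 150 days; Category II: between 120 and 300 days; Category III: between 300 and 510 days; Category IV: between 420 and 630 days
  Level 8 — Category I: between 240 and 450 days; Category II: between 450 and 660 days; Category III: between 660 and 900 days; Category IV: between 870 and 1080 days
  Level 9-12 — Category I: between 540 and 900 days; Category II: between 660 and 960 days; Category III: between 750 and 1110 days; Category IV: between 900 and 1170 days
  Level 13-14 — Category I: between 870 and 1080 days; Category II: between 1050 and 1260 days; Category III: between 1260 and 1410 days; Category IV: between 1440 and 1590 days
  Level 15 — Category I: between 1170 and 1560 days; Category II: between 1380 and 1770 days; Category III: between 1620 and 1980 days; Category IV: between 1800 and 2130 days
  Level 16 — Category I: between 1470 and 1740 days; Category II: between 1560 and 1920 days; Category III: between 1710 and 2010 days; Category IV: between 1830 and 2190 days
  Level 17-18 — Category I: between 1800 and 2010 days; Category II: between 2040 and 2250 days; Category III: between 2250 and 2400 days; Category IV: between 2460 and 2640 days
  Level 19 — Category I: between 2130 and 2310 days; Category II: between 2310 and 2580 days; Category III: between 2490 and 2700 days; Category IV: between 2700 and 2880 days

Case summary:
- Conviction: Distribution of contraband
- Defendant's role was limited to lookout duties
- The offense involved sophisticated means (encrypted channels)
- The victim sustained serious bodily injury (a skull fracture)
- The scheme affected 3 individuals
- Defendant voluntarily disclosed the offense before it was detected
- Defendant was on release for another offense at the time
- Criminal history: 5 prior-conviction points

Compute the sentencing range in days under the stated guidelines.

Base offense level for distribution of contraband: 17.
A1 applies: 17 + 2 = 19.
A2 does not apply.
A3 applies (level before this adjustment is 19 ≥ 16, so +4): 19 + 4 = 23.
A4 applies: 23 + 4 = 27.
A5 applies: 27 − 1 = 26.
A6 applies: 26 − 1 = 25.
Level 25 exceeds the maximum of 19; capped at 19.
Final offense level: 19.
Criminal history: 5 prior points → Category I (0-5).
Level 19 falls in the 19 band.
Grid: Level 19 × Category I = 2130-2310 days.

2130-2310 days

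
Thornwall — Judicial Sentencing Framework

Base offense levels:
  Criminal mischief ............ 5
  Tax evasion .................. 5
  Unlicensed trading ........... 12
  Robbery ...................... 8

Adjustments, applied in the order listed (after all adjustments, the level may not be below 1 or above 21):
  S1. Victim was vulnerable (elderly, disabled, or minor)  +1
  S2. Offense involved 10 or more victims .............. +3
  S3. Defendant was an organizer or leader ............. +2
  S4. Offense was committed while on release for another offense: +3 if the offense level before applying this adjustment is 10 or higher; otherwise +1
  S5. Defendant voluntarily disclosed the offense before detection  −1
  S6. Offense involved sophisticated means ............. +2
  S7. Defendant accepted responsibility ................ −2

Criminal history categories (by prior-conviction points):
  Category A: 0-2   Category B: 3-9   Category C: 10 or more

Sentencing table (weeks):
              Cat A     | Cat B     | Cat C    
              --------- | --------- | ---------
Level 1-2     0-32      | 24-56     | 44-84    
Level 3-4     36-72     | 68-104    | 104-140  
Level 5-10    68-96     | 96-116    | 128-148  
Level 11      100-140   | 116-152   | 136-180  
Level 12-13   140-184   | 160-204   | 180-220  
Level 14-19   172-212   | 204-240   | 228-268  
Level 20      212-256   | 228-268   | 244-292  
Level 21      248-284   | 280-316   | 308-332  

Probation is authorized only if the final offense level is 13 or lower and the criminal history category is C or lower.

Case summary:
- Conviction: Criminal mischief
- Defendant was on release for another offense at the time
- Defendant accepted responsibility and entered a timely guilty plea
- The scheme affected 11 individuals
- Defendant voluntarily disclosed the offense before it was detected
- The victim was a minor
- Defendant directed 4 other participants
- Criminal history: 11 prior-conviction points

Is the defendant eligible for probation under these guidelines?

Yes

Base offense level for criminal mischief: 5.
S1 applies: 5 + 1 = 6.
S2 applies: 6 + 3 = 9.
S3 applies: 9 + 2 = 11.
S4 applies (level before this adjustment is 11 ≥ 10, so +3): 11 + 3 = 14.
S5 applies: 14 − 1 = 13.
S7 applies: 13 − 2 = 11.
Final offense level: 11.
Criminal history: 11 prior points → Category C (10+).
Level 11 falls in the 11 band.
Grid: Level 11 × Category C = 136-180 weeks.
Probation check: level 11 ≤ 13 and category C ≤ C → eligible.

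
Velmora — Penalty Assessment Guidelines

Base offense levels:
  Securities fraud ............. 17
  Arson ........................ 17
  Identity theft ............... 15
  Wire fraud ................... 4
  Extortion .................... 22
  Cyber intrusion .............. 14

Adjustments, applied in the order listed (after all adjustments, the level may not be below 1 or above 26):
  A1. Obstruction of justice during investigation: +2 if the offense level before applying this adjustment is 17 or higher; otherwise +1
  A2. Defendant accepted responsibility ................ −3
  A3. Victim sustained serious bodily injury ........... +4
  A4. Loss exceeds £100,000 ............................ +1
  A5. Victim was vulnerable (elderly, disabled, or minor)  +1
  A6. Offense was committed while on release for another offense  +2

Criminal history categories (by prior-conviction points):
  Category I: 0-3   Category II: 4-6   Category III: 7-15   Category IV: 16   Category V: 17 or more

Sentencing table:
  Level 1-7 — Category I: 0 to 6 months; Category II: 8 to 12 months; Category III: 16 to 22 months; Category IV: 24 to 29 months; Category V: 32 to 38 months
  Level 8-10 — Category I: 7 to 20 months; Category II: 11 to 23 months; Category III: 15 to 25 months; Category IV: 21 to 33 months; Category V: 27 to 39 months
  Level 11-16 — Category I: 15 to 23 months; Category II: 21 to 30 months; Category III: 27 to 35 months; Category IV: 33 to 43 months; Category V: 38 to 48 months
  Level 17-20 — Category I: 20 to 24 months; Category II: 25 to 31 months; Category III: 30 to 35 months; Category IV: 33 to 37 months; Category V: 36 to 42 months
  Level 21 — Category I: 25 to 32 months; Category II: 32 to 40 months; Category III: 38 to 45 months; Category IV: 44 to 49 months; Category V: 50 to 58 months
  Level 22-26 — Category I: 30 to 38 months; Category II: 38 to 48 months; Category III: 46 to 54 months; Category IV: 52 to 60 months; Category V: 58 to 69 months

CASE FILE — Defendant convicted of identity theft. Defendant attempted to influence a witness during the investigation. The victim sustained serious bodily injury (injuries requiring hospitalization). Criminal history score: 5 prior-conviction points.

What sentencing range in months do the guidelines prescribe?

Base offense level for identity theft: 15.
A1 applies (level before this adjustment is 15 < 17, so +1): 15 + 1 = 16.
A3 applies: 16 + 4 = 20.
A4 does not apply.
A5 does not apply.
A6 does not apply.
Final offense level: 20.
Criminal history: 5 prior points → Category II (4-6).
Level 20 falls in the 17-20 band.
Grid: Level 17-20 × Category II = 25-31 months.

25-31 months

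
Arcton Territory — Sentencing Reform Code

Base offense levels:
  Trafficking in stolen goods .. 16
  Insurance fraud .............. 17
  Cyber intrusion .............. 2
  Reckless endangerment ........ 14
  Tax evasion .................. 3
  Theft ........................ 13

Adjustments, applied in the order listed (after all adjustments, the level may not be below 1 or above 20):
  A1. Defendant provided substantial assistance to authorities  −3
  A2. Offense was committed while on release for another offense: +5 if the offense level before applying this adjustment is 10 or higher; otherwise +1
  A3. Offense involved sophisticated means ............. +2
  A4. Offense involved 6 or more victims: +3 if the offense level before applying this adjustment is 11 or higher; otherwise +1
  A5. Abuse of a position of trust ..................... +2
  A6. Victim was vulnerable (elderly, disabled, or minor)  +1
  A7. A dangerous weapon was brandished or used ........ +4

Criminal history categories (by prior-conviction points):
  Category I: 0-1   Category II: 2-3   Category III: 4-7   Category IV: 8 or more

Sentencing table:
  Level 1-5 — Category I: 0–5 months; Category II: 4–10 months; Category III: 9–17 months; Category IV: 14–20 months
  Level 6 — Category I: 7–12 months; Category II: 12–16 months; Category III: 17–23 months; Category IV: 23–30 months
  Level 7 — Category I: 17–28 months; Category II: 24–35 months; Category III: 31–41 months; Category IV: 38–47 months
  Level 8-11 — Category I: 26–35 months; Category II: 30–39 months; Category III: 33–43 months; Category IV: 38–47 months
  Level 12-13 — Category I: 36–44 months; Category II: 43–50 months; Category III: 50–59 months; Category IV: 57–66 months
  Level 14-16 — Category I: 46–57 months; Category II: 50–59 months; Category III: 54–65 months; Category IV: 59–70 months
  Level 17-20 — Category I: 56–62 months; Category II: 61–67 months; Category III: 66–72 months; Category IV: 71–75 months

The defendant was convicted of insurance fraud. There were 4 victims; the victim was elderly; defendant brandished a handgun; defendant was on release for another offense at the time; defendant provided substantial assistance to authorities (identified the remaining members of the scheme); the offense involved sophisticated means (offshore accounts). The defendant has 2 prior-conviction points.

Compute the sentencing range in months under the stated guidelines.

Base offense level for insurance fraud: 17.
A1 applies: 17 − 3 = 14.
A2 applies (level before this adjustment is 14 ≥ 10, so +5): 14 + 5 = 19.
A3 applies: 19 + 2 = 21.
A4 does not apply.
A6 applies: 21 + 1 = 22.
A7 applies: 22 + 4 = 26.
Level 26 exceeds the maximum of 20; capped at 20.
Final offense level: 20.
Criminal history: 2 prior points → Category II (2-3).
Level 20 falls in the 17-20 band.
Grid: Level 17-20 × Category II = 61-67 months.

61-67 months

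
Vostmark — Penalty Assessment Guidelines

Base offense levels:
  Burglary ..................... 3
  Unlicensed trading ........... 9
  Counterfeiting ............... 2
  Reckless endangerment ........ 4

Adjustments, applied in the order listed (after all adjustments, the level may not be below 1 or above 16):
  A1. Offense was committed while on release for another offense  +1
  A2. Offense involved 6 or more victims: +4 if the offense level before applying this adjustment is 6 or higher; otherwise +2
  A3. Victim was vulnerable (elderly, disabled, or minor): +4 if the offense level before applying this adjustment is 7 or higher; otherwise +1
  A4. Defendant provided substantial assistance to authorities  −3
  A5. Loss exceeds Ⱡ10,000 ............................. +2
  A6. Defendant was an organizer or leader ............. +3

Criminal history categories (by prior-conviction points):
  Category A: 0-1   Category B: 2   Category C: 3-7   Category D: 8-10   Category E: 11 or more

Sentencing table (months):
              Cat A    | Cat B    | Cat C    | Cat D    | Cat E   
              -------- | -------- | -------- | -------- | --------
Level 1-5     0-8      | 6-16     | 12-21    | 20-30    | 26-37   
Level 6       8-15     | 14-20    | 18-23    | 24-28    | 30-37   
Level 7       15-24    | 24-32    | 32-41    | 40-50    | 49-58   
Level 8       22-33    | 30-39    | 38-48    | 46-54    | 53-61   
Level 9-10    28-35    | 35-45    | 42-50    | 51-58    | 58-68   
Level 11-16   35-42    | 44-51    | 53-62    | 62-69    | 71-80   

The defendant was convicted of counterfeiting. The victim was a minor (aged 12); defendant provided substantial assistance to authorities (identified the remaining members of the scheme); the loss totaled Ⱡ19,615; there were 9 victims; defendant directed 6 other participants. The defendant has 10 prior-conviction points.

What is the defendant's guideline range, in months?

40-50 months

Base offense level for counterfeiting: 2.
A1 does not apply.
A2 applies (level before this adjustment is 2 < 6, so +2): 2 + 2 = 4.
A3 applies (level before this adjustment is 4 < 7, so +1): 4 + 1 = 5.
A4 applies: 5 − 3 = 2.
A5 applies: 2 + 2 = 4.
A6 applies: 4 + 3 = 7.
Final offense level: 7.
Criminal history: 10 prior points → Category D (8-10).
Level 7 falls in the 7 band.
Grid: Level 7 × Category D = 40-50 months.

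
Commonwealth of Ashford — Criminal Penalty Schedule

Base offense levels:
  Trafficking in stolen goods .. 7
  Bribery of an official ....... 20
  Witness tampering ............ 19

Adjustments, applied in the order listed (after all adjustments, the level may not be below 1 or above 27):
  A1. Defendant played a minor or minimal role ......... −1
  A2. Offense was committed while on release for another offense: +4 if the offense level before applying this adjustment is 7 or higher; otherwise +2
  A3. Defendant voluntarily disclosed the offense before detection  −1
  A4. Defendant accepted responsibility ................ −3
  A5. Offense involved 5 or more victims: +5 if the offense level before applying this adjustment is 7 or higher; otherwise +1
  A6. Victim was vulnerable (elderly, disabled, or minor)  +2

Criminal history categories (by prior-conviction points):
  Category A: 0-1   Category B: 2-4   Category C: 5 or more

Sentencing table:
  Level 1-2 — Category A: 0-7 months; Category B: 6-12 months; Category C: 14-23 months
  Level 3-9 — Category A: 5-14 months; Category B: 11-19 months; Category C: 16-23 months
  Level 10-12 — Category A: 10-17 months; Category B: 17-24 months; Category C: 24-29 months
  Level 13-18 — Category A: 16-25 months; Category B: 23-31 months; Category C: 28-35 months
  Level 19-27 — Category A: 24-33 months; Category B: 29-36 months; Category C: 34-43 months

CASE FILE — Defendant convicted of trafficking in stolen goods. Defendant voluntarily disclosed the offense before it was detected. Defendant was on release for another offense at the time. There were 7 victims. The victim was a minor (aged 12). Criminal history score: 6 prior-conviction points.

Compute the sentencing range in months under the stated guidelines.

Base offense level for trafficking in stolen goods: 7.
A2 applies (level before this adjustment is 7 ≥ 7, so +4): 7 + 4 = 11.
A3 applies: 11 − 1 = 10.
A4 does not apply.
A5 applies (level before this adjustment is 10 ≥ 7, so +5): 10 + 5 = 15.
A6 applies: 15 + 2 = 17.
Final offense level: 17.
Criminal history: 6 prior points → Category C (5+).
Level 17 falls in the 13-18 band.
Grid: Level 13-18 × Category C = 28-35 months.

28-35 months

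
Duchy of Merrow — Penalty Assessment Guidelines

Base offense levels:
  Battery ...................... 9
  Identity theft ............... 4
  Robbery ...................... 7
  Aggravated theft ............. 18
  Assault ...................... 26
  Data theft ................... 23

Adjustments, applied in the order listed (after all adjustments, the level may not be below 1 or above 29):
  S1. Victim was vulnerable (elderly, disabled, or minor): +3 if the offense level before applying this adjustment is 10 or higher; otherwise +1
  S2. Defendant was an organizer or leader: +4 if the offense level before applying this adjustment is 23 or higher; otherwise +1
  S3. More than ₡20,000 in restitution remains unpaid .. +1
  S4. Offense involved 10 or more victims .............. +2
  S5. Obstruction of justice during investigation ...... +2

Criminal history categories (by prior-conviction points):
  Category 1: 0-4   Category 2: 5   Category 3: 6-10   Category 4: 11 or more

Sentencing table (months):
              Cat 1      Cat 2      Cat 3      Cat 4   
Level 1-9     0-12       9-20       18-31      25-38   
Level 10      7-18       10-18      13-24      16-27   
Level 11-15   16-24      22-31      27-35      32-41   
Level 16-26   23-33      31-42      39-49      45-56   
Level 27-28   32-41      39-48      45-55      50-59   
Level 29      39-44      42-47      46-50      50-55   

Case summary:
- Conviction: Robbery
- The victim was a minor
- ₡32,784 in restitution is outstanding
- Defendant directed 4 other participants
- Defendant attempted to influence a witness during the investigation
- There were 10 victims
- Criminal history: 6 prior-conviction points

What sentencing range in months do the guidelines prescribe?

Base offense level for robbery: 7.
S1 applies (level before this adjustment is 7 < 10, so +1): 7 + 1 = 8.
S2 applies (level before this adjustment is 8 < 23, so +1): 8 + 1 = 9.
S3 applies: 9 + 1 = 10.
S4 applies: 10 + 2 = 12.
S5 applies: 12 + 2 = 14.
Final offense level: 14.
Criminal history: 6 prior points → Category 3 (6-10).
Level 14 falls in the 11-15 band.
Grid: Level 11-15 × Category 3 = 27-35 months.

27-35 months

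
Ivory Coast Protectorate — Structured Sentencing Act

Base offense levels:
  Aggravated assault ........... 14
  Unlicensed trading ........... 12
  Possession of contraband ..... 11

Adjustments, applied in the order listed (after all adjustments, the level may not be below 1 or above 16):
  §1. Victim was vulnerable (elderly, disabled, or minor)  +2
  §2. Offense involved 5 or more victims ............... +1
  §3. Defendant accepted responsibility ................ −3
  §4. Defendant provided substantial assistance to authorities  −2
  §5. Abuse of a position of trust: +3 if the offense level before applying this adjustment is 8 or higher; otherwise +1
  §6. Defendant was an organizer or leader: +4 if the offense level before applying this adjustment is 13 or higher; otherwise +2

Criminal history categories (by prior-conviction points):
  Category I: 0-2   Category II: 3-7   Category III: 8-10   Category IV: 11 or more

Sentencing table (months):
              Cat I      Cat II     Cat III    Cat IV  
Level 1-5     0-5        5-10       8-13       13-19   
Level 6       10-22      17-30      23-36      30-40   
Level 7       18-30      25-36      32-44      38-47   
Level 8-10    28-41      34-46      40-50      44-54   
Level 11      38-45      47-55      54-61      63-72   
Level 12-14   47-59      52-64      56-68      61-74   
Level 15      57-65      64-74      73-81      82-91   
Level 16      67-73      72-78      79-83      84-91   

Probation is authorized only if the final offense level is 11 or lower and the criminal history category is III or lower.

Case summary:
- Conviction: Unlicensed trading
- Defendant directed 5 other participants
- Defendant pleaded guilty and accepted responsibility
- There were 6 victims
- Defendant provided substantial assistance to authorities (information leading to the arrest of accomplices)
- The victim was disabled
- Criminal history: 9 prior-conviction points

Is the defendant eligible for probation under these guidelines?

Base offense level for unlicensed trading: 12.
§1 applies: 12 + 2 = 14.
§2 applies: 14 + 1 = 15.
§3 applies: 15 − 3 = 12.
§4 applies: 12 − 2 = 10.
§6 applies (level before this adjustment is 10 < 13, so +2): 10 + 2 = 12.
Final offense level: 12.
Criminal history: 9 prior points → Category III (8-10).
Level 12 falls in the 12-14 band.
Grid: Level 12-14 × Category III = 56-68 months.
Probation check: level 12 > 11 and category III ≤ III → not eligible.

No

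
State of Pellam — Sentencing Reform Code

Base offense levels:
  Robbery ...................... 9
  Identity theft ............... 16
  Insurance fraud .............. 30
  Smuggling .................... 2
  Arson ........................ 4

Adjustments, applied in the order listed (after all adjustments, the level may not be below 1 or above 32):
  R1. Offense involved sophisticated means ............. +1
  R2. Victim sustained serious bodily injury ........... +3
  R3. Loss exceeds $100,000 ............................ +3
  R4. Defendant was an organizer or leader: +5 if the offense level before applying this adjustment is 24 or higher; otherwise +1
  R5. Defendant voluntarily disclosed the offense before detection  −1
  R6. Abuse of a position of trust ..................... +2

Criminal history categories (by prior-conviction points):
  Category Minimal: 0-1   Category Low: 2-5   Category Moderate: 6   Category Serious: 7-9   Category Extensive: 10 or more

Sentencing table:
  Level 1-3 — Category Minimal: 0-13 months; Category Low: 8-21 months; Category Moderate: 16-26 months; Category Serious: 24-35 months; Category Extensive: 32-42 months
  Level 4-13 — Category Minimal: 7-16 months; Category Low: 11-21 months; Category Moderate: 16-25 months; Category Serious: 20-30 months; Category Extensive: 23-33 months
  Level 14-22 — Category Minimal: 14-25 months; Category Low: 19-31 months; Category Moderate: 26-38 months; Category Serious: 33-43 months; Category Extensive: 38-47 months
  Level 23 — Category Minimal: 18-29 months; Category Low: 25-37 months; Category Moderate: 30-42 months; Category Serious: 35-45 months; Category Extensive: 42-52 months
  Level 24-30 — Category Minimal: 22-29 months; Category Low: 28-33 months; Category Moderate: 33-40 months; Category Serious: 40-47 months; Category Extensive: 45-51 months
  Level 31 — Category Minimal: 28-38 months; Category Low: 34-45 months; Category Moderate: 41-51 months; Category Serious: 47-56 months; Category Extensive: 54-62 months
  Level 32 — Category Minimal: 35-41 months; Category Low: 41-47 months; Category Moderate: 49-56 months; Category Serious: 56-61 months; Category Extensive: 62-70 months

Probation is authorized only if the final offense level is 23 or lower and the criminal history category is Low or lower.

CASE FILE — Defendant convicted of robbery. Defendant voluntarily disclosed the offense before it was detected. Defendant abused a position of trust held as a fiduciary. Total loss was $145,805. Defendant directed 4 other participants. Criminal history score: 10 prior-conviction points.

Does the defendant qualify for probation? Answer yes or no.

Base offense level for robbery: 9.
R2 does not apply.
R3 applies: 9 + 3 = 12.
R4 applies (level before this adjustment is 12 < 24, so +1): 12 + 1 = 13.
R5 applies: 13 − 1 = 12.
R6 applies: 12 + 2 = 14.
Final offense level: 14.
Criminal history: 10 prior points → Category Extensive (10+).
Level 14 falls in the 14-22 band.
Grid: Level 14-22 × Category Extensive = 38-47 months.
Probation check: level 14 ≤ 23 and category Extensive > Low → not eligible.

No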